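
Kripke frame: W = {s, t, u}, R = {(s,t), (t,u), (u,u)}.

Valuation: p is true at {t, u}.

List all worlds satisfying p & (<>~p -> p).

s: p is F, <>~p -> p is T. ✗
t: p is T, <>~p -> p is T. ✓
u: p is T, <>~p -> p is T. ✓

{t, u}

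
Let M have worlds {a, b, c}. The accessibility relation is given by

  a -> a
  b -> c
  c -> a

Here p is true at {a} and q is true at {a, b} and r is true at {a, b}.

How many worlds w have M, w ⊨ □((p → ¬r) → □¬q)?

2

a: successors {a}; (p → ¬r) → □¬q there: a:T. ✓
b: successors {c}; (p → ¬r) → □¬q there: c:F. ✗
c: successors {a}; (p → ¬r) → □¬q there: a:T. ✓
Satisfying worlds: {a, c}.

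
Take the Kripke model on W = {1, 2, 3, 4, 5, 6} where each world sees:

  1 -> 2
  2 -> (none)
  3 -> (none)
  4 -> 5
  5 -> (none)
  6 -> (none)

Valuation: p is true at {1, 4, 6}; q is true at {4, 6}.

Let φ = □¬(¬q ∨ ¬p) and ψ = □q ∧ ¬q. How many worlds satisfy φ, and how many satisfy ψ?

4 and 3

For □¬(¬q ∨ ¬p):
1: successors {2}; ¬(¬q ∨ ¬p) there: 2:F. ✗
2: no successors, so □¬(¬q ∨ ¬p) holds vacuously. ✓
3: no successors, so □¬(¬q ∨ ¬p) holds vacuously. ✓
4: successors {5}; ¬(¬q ∨ ¬p) there: 5:F. ✗
5: no successors, so □¬(¬q ∨ ¬p) holds vacuously. ✓
6: no successors, so □¬(¬q ∨ ¬p) holds vacuously. ✓
— 4 worlds.
For □q ∧ ¬q:
1: □q is F, ¬q is T. ✗
2: □q is T, ¬q is T. ✓
3: □q is T, ¬q is T. ✓
4: □q is F, ¬q is F. ✗
5: □q is T, ¬q is T. ✓
6: □q is T, ¬q is F. ✗
— 3 worlds.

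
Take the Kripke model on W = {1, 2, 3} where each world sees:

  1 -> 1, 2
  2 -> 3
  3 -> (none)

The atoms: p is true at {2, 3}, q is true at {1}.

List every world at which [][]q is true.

1: successors {1, 2}; []q there: 1:F, 2:F. ✗
2: successors {3}; []q there: 3:T. ✓
3: no successors, so [][]q holds vacuously. ✓

{2, 3}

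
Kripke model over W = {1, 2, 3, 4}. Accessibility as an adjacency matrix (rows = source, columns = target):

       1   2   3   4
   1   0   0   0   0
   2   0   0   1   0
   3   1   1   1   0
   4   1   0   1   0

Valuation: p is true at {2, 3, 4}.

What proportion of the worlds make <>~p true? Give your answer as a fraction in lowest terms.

1/2

1: no successors, so <>~p fails. ✗
2: successors {3}; ~p there: 3:F. ✗
3: successors {1, 2, 3}; ~p there: 1:T, 2:F, 3:F. ✓
4: successors {1, 3}; ~p there: 1:T, 3:F. ✓
That's 2 of 4 worlds, so 2/4 = 1/2.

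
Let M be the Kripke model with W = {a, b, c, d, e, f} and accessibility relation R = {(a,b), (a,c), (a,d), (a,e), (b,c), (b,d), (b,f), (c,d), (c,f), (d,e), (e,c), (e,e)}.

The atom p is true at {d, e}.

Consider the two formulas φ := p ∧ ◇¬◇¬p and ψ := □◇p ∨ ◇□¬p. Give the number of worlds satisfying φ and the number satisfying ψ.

0 and 6

For p ∧ ◇¬◇¬p:
a: p is F, ◇¬◇¬p is T. ✗
b: p is F, ◇¬◇¬p is T. ✗
c: p is F, ◇¬◇¬p is T. ✗
d: p is T, ◇¬◇¬p is F. ✗
e: p is T, ◇¬◇¬p is F. ✗
f: p is F, ◇¬◇¬p is F. ✗
— 0 worlds.
For □◇p ∨ ◇□¬p:
a: □◇p is T, ◇□¬p is F. ✓
b: □◇p is F, ◇□¬p is T. ✓
c: □◇p is F, ◇□¬p is T. ✓
d: □◇p is T, ◇□¬p is F. ✓
e: □◇p is T, ◇□¬p is F. ✓
f: □◇p is T, ◇□¬p is F. ✓
— 6 worlds.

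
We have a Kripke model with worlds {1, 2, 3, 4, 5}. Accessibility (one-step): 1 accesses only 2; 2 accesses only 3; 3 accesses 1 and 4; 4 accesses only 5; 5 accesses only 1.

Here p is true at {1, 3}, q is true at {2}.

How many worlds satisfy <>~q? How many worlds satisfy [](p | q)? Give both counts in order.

For <>~q:
1: successors {2}; ~q there: 2:F. ✗
2: successors {3}; ~q there: 3:T. ✓
3: successors {1, 4}; ~q there: 1:T, 4:T. ✓
4: successors {5}; ~q there: 5:T. ✓
5: successors {1}; ~q there: 1:T. ✓
— 4 worlds.
For [](p | q):
1: successors {2}; p | q there: 2:T. ✓
2: successors {3}; p | q there: 3:T. ✓
3: successors {1, 4}; p | q there: 1:T, 4:F. ✗
4: successors {5}; p | q there: 5:F. ✗
5: successors {1}; p | q there: 1:T. ✓
— 3 worlds.

4 and 3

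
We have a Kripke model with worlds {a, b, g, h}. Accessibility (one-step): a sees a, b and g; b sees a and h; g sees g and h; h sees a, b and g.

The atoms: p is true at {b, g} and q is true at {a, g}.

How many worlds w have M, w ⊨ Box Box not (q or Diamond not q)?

a: successors {a, b, g}; Box not (q or Diamond not q) there: a:F, b:F, g:F. ✗
b: successors {a, h}; Box not (q or Diamond not q) there: a:F, h:F. ✗
g: successors {g, h}; Box not (q or Diamond not q) there: g:F, h:F. ✗
h: successors {a, b, g}; Box not (q or Diamond not q) there: a:F, b:F, g:F. ✗
Satisfying worlds: ∅.

0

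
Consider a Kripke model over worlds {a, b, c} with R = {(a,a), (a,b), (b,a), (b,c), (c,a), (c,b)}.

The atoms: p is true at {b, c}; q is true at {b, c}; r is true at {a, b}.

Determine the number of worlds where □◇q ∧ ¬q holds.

1

a: □◇q is T, ¬q is T. ✓
b: □◇q is T, ¬q is F. ✗
c: □◇q is T, ¬q is F. ✗
Satisfying worlds: {a}.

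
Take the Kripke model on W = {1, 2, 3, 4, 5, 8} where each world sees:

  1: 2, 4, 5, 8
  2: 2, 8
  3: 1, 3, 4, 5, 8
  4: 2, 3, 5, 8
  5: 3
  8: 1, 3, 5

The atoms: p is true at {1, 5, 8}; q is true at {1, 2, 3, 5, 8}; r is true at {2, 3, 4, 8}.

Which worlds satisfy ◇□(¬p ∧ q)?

{1, 3, 4, 8}

1: successors {2, 4, 5, 8}; □(¬p ∧ q) there: 2:F, 4:F, 5:T, 8:F. ✓
2: successors {2, 8}; □(¬p ∧ q) there: 2:F, 8:F. ✗
3: successors {1, 3, 4, 5, 8}; □(¬p ∧ q) there: 1:F, 3:F, 4:F, 5:T, 8:F. ✓
4: successors {2, 3, 5, 8}; □(¬p ∧ q) there: 2:F, 3:F, 5:T, 8:F. ✓
5: successors {3}; □(¬p ∧ q) there: 3:F. ✗
8: successors {1, 3, 5}; □(¬p ∧ q) there: 1:F, 3:F, 5:T. ✓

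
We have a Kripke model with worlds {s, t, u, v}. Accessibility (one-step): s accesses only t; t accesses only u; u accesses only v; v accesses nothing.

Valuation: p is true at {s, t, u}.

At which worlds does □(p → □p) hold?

s: successors {t}; p → □p there: t:T. ✓
t: successors {u}; p → □p there: u:F. ✗
u: successors {v}; p → □p there: v:T. ✓
v: no successors, so □(p → □p) holds vacuously. ✓

{s, u, v}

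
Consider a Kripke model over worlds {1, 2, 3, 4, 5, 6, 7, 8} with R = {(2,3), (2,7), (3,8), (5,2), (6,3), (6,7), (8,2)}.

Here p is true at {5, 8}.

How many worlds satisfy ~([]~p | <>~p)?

1: []~p | <>~p is T. ✗
2: []~p | <>~p is T. ✗
3: []~p | <>~p is F. ✓
4: []~p | <>~p is T. ✗
5: []~p | <>~p is T. ✗
6: []~p | <>~p is T. ✗
7: []~p | <>~p is T. ✗
8: []~p | <>~p is T. ✗
Satisfying worlds: {3}.

1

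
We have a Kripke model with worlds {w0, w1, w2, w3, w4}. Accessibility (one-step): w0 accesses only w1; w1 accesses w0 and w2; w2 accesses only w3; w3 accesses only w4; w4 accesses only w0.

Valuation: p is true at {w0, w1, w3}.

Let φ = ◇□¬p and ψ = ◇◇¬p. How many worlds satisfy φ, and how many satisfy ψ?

1 and 2

For ◇□¬p:
w0: successors {w1}; □¬p there: w1:F. ✗
w1: successors {w0, w2}; □¬p there: w0:F, w2:F. ✗
w2: successors {w3}; □¬p there: w3:T. ✓
w3: successors {w4}; □¬p there: w4:F. ✗
w4: successors {w0}; □¬p there: w0:F. ✗
— 1 world.
For ◇◇¬p:
w0: successors {w1}; ◇¬p there: w1:T. ✓
w1: successors {w0, w2}; ◇¬p there: w0:F, w2:F. ✗
w2: successors {w3}; ◇¬p there: w3:T. ✓
w3: successors {w4}; ◇¬p there: w4:F. ✗
w4: successors {w0}; ◇¬p there: w0:F. ✗
— 2 worlds.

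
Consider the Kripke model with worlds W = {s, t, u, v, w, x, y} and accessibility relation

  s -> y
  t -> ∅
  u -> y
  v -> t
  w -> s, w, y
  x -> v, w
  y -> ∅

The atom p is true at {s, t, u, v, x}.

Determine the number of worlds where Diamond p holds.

s: successors {y}; p there: y:F. ✗
t: no successors, so Diamond p fails. ✗
u: successors {y}; p there: y:F. ✗
v: successors {t}; p there: t:T. ✓
w: successors {s, w, y}; p there: s:T, w:F, y:F. ✓
x: successors {v, w}; p there: v:T, w:F. ✓
y: no successors, so Diamond p fails. ✗
Satisfying worlds: {v, w, x}.

3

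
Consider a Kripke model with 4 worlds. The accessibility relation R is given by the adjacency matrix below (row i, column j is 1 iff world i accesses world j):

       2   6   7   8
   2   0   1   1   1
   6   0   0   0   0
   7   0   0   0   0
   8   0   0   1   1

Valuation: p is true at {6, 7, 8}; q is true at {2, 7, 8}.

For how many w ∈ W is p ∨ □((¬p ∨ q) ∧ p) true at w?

3

2: p is F, □((¬p ∨ q) ∧ p) is F. ✗
6: p is T, □((¬p ∨ q) ∧ p) is T. ✓
7: p is T, □((¬p ∨ q) ∧ p) is T. ✓
8: p is T, □((¬p ∨ q) ∧ p) is T. ✓
Satisfying worlds: {6, 7, 8}.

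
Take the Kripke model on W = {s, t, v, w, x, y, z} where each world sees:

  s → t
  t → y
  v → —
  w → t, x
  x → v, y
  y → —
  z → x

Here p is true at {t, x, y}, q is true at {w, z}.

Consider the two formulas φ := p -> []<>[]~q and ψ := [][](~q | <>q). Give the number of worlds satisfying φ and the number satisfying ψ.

For p -> []<>[]~q:
s: p is F, []<>[]~q is T. ✓
t: p is T, []<>[]~q is F. ✗
v: p is F, []<>[]~q is T. ✓
w: p is F, []<>[]~q is T. ✓
x: p is T, []<>[]~q is F. ✗
y: p is T, []<>[]~q is T. ✓
z: p is F, []<>[]~q is T. ✓
— 5 worlds.
For [][](~q | <>q):
s: successors {t}; [](~q | <>q) there: t:T. ✓
t: successors {y}; [](~q | <>q) there: y:T. ✓
v: no successors, so [][](~q | <>q) holds vacuously. ✓
w: successors {t, x}; [](~q | <>q) there: t:T, x:T. ✓
x: successors {v, y}; [](~q | <>q) there: v:T, y:T. ✓
y: no successors, so [][](~q | <>q) holds vacuously. ✓
z: successors {x}; [](~q | <>q) there: x:T. ✓
— 7 worlds.

5 and 7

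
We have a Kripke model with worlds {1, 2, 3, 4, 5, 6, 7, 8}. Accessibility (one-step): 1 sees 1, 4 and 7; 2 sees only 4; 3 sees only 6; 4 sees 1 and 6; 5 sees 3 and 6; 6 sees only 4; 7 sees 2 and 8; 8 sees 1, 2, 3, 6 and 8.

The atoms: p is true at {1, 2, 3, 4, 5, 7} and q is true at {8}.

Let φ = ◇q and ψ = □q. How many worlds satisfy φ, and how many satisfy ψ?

For ◇q:
1: successors {1, 4, 7}; q there: 1:F, 4:F, 7:F. ✗
2: successors {4}; q there: 4:F. ✗
3: successors {6}; q there: 6:F. ✗
4: successors {1, 6}; q there: 1:F, 6:F. ✗
5: successors {3, 6}; q there: 3:F, 6:F. ✗
6: successors {4}; q there: 4:F. ✗
7: successors {2, 8}; q there: 2:F, 8:T. ✓
8: successors {1, 2, 3, 6, 8}; q there: 1:F, 2:F, 3:F, 6:F, 8:T. ✓
— 2 worlds.
For □q:
1: successors {1, 4, 7}; q there: 1:F, 4:F, 7:F. ✗
2: successors {4}; q there: 4:F. ✗
3: successors {6}; q there: 6:F. ✗
4: successors {1, 6}; q there: 1:F, 6:F. ✗
5: successors {3, 6}; q there: 3:F, 6:F. ✗
6: successors {4}; q there: 4:F. ✗
7: successors {2, 8}; q there: 2:F, 8:T. ✗
8: successors {1, 2, 3, 6, 8}; q there: 1:F, 2:F, 3:F, 6:F, 8:T. ✗
— 0 worlds.

2 and 0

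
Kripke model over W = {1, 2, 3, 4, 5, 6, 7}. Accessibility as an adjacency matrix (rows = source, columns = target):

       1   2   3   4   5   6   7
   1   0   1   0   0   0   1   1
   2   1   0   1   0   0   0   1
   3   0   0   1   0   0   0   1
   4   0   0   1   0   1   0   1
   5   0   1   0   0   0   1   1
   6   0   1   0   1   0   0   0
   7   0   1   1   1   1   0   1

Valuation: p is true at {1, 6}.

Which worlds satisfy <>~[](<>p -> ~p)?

{1, 5, 6, 7}

1: successors {2, 6, 7}; ~[](<>p -> ~p) there: 2:T, 6:F, 7:F. ✓
2: successors {1, 3, 7}; ~[](<>p -> ~p) there: 1:F, 3:F, 7:F. ✗
3: successors {3, 7}; ~[](<>p -> ~p) there: 3:F, 7:F. ✗
4: successors {3, 5, 7}; ~[](<>p -> ~p) there: 3:F, 5:F, 7:F. ✗
5: successors {2, 6, 7}; ~[](<>p -> ~p) there: 2:T, 6:F, 7:F. ✓
6: successors {2, 4}; ~[](<>p -> ~p) there: 2:T, 4:F. ✓
7: successors {2, 3, 4, 5, 7}; ~[](<>p -> ~p) there: 2:T, 3:F, 4:F, 5:F, 7:F. ✓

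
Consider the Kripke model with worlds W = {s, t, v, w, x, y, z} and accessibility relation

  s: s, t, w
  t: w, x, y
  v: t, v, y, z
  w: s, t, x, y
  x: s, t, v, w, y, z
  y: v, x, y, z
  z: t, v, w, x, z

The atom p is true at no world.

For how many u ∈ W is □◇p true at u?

s: successors {s, t, w}; ◇p there: s:F, t:F, w:F. ✗
t: successors {w, x, y}; ◇p there: w:F, x:F, y:F. ✗
v: successors {t, v, y, z}; ◇p there: t:F, v:F, y:F, z:F. ✗
w: successors {s, t, x, y}; ◇p there: s:F, t:F, x:F, y:F. ✗
x: successors {s, t, v, w, y, z}; ◇p there: s:F, t:F, v:F, w:F, y:F, z:F. ✗
y: successors {v, x, y, z}; ◇p there: v:F, x:F, y:F, z:F. ✗
z: successors {t, v, w, x, z}; ◇p there: t:F, v:F, w:F, x:F, z:F. ✗
Satisfying worlds: ∅.

0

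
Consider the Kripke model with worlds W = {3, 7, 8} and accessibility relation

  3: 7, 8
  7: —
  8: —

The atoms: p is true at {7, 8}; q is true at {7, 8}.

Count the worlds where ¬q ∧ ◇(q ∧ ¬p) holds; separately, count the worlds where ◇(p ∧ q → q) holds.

For ¬q ∧ ◇(q ∧ ¬p):
3: ¬q is T, ◇(q ∧ ¬p) is F. ✗
7: ¬q is F, ◇(q ∧ ¬p) is F. ✗
8: ¬q is F, ◇(q ∧ ¬p) is F. ✗
— 0 worlds.
For ◇(p ∧ q → q):
3: successors {7, 8}; p ∧ q → q there: 7:T, 8:T. ✓
7: no successors, so ◇(p ∧ q → q) fails. ✗
8: no successors, so ◇(p ∧ q → q) fails. ✗
— 1 world.

0 and 1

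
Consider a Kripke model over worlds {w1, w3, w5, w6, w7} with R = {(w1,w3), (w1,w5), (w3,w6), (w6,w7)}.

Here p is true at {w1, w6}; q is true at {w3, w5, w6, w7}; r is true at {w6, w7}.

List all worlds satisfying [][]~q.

{w5, w6, w7}

w1: successors {w3, w5}; []~q there: w3:F, w5:T. ✗
w3: successors {w6}; []~q there: w6:F. ✗
w5: no successors, so [][]~q holds vacuously. ✓
w6: successors {w7}; []~q there: w7:T. ✓
w7: no successors, so [][]~q holds vacuously. ✓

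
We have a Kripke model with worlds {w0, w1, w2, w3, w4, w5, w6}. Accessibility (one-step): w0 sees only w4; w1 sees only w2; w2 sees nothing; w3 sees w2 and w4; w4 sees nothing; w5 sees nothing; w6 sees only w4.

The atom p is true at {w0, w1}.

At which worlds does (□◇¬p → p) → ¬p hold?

w0: □◇¬p → p is T, ¬p is F. ✗
w1: □◇¬p → p is T, ¬p is F. ✗
w2: □◇¬p → p is F, ¬p is T. ✓
w3: □◇¬p → p is T, ¬p is T. ✓
w4: □◇¬p → p is F, ¬p is T. ✓
w5: □◇¬p → p is F, ¬p is T. ✓
w6: □◇¬p → p is T, ¬p is T. ✓

{w2, w3, w4, w5, w6}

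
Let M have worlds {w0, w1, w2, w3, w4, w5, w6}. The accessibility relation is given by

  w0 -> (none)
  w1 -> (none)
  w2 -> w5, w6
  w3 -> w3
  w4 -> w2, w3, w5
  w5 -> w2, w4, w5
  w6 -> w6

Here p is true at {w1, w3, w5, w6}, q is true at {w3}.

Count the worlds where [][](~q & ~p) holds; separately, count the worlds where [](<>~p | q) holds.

For [][](~q & ~p):
w0: no successors, so [][](~q & ~p) holds vacuously. ✓
w1: no successors, so [][](~q & ~p) holds vacuously. ✓
w2: successors {w5, w6}; [](~q & ~p) there: w5:F, w6:F. ✗
w3: successors {w3}; [](~q & ~p) there: w3:F. ✗
w4: successors {w2, w3, w5}; [](~q & ~p) there: w2:F, w3:F, w5:F. ✗
w5: successors {w2, w4, w5}; [](~q & ~p) there: w2:F, w4:F, w5:F. ✗
w6: successors {w6}; [](~q & ~p) there: w6:F. ✗
— 2 worlds.
For [](<>~p | q):
w0: no successors, so [](<>~p | q) holds vacuously. ✓
w1: no successors, so [](<>~p | q) holds vacuously. ✓
w2: successors {w5, w6}; <>~p | q there: w5:T, w6:F. ✗
w3: successors {w3}; <>~p | q there: w3:T. ✓
w4: successors {w2, w3, w5}; <>~p | q there: w2:F, w3:T, w5:T. ✗
w5: successors {w2, w4, w5}; <>~p | q there: w2:F, w4:T, w5:T. ✗
w6: successors {w6}; <>~p | q there: w6:F. ✗
— 3 worlds.

2 and 3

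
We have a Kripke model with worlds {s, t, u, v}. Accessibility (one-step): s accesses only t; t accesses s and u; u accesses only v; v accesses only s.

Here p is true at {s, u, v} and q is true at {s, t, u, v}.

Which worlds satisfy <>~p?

s: successors {t}; ~p there: t:T. ✓
t: successors {s, u}; ~p there: s:F, u:F. ✗
u: successors {v}; ~p there: v:F. ✗
v: successors {s}; ~p there: s:F. ✗

{s}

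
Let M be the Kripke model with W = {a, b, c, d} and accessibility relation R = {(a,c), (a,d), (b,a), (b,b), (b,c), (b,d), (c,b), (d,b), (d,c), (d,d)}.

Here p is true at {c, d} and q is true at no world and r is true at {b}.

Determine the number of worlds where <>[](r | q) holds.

a: successors {c, d}; [](r | q) there: c:T, d:F. ✓
b: successors {a, b, c, d}; [](r | q) there: a:F, b:F, c:T, d:F. ✓
c: successors {b}; [](r | q) there: b:F. ✗
d: successors {b, c, d}; [](r | q) there: b:F, c:T, d:F. ✓
Satisfying worlds: {a, b, d}.

3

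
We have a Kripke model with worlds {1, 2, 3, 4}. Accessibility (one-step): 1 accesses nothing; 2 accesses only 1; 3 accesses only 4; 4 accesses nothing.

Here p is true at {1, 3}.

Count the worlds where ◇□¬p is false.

2

1: no successors, so ◇□¬p fails. ✗
2: successors {1}; □¬p there: 1:T. ✓
3: successors {4}; □¬p there: 4:T. ✓
4: no successors, so ◇□¬p fails. ✗
Satisfying worlds: {2, 3}.
So ◇□¬p fails at the other 2 worlds.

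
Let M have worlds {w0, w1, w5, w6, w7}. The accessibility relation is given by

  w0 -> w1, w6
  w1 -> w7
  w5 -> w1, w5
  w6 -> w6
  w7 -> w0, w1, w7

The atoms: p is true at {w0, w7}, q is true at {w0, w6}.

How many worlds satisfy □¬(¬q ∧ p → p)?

0

w0: successors {w1, w6}; ¬(¬q ∧ p → p) there: w1:F, w6:F. ✗
w1: successors {w7}; ¬(¬q ∧ p → p) there: w7:F. ✗
w5: successors {w1, w5}; ¬(¬q ∧ p → p) there: w1:F, w5:F. ✗
w6: successors {w6}; ¬(¬q ∧ p → p) there: w6:F. ✗
w7: successors {w0, w1, w7}; ¬(¬q ∧ p → p) there: w0:F, w1:F, w7:F. ✗
Satisfying worlds: ∅.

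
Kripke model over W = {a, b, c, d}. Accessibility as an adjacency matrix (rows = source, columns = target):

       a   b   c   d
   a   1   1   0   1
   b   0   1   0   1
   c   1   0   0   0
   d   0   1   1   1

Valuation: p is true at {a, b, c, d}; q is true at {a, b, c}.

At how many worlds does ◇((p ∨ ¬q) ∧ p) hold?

4

a: successors {a, b, d}; (p ∨ ¬q) ∧ p there: a:T, b:T, d:T. ✓
b: successors {b, d}; (p ∨ ¬q) ∧ p there: b:T, d:T. ✓
c: successors {a}; (p ∨ ¬q) ∧ p there: a:T. ✓
d: successors {b, c, d}; (p ∨ ¬q) ∧ p there: b:T, c:T, d:T. ✓
Satisfying worlds: {a, b, c, d}.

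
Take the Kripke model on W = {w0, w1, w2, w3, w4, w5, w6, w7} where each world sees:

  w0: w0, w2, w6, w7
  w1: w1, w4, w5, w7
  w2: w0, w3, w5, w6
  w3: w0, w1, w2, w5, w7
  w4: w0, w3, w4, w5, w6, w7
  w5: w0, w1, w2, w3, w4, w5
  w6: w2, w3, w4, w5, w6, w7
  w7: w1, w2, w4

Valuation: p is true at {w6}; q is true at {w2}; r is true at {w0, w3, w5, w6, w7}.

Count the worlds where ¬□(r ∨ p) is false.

w0: □(r ∨ p) is F. ✓
w1: □(r ∨ p) is F. ✓
w2: □(r ∨ p) is T. ✗
w3: □(r ∨ p) is F. ✓
w4: □(r ∨ p) is F. ✓
w5: □(r ∨ p) is F. ✓
w6: □(r ∨ p) is F. ✓
w7: □(r ∨ p) is F. ✓
Satisfying worlds: {w0, w1, w3, w4, w5, w6, w7}.
So ¬□(r ∨ p) fails at the other 1 world.

1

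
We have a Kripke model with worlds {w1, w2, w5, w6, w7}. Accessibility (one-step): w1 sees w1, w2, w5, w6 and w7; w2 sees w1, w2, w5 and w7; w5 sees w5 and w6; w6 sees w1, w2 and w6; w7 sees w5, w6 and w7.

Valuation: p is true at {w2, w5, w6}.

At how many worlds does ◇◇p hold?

5

w1: successors {w1, w2, w5, w6, w7}; ◇p there: w1:T, w2:T, w5:T, w6:T, w7:T. ✓
w2: successors {w1, w2, w5, w7}; ◇p there: w1:T, w2:T, w5:T, w7:T. ✓
w5: successors {w5, w6}; ◇p there: w5:T, w6:T. ✓
w6: successors {w1, w2, w6}; ◇p there: w1:T, w2:T, w6:T. ✓
w7: successors {w5, w6, w7}; ◇p there: w5:T, w6:T, w7:T. ✓
Satisfying worlds: {w1, w2, w5, w6, w7}.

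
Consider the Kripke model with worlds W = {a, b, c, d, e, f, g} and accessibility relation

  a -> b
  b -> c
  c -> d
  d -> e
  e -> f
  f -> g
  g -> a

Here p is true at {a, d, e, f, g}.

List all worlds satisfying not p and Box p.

{c}

a: not p is F, Box p is F. ✗
b: not p is T, Box p is F. ✗
c: not p is T, Box p is T. ✓
d: not p is F, Box p is T. ✗
e: not p is F, Box p is T. ✗
f: not p is F, Box p is T. ✗
g: not p is F, Box p is T. ✗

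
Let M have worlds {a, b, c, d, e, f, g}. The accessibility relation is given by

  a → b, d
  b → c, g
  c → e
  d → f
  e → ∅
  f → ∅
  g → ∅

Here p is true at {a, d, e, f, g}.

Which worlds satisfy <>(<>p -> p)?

a: successors {b, d}; <>p -> p there: b:F, d:T. ✓
b: successors {c, g}; <>p -> p there: c:F, g:T. ✓
c: successors {e}; <>p -> p there: e:T. ✓
d: successors {f}; <>p -> p there: f:T. ✓
e: no successors, so <>(<>p -> p) fails. ✗
f: no successors, so <>(<>p -> p) fails. ✗
g: no successors, so <>(<>p -> p) fails. ✗

{a, b, c, d}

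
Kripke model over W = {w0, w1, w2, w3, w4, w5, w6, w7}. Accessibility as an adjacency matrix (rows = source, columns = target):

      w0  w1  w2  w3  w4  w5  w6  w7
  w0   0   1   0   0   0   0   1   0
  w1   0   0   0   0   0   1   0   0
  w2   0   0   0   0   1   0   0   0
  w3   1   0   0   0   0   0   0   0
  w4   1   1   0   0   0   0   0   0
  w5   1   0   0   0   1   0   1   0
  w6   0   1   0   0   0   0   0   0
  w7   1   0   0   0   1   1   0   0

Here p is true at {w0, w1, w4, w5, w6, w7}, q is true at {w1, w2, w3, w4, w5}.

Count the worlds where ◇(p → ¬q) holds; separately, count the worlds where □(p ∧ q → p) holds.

5 and 8

For ◇(p → ¬q):
w0: successors {w1, w6}; p → ¬q there: w1:F, w6:T. ✓
w1: successors {w5}; p → ¬q there: w5:F. ✗
w2: successors {w4}; p → ¬q there: w4:F. ✗
w3: successors {w0}; p → ¬q there: w0:T. ✓
w4: successors {w0, w1}; p → ¬q there: w0:T, w1:F. ✓
w5: successors {w0, w4, w6}; p → ¬q there: w0:T, w4:F, w6:T. ✓
w6: successors {w1}; p → ¬q there: w1:F. ✗
w7: successors {w0, w4, w5}; p → ¬q there: w0:T, w4:F, w5:F. ✓
— 5 worlds.
For □(p ∧ q → p):
w0: successors {w1, w6}; p ∧ q → p there: w1:T, w6:T. ✓
w1: successors {w5}; p ∧ q → p there: w5:T. ✓
w2: successors {w4}; p ∧ q → p there: w4:T. ✓
w3: successors {w0}; p ∧ q → p there: w0:T. ✓
w4: successors {w0, w1}; p ∧ q → p there: w0:T, w1:T. ✓
w5: successors {w0, w4, w6}; p ∧ q → p there: w0:T, w4:T, w6:T. ✓
w6: successors {w1}; p ∧ q → p there: w1:T. ✓
w7: successors {w0, w4, w5}; p ∧ q → p there: w0:T, w4:T, w5:T. ✓
— 8 worlds.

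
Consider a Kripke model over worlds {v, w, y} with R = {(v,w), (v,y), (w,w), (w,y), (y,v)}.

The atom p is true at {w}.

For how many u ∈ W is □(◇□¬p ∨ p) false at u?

v: successors {w, y}; ◇□¬p ∨ p there: w:T, y:F. ✗
w: successors {w, y}; ◇□¬p ∨ p there: w:T, y:F. ✗
y: successors {v}; ◇□¬p ∨ p there: v:T. ✓
Satisfying worlds: {y}.
So □(◇□¬p ∨ p) fails at the other 2 worlds.

2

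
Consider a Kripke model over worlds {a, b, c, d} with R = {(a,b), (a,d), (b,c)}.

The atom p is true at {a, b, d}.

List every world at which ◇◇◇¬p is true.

a: successors {b, d}; ◇◇¬p there: b:F, d:F. ✗
b: successors {c}; ◇◇¬p there: c:F. ✗
c: no successors, so ◇◇◇¬p fails. ✗
d: no successors, so ◇◇◇¬p fails. ✗

∅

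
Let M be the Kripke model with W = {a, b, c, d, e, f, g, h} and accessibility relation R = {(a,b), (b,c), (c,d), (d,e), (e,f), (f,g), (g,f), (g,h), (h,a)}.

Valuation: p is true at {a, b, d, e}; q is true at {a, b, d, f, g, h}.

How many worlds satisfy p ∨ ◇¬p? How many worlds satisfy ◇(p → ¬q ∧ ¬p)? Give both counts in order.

For p ∨ ◇¬p:
a: p is T, ◇¬p is F. ✓
b: p is T, ◇¬p is T. ✓
c: p is F, ◇¬p is F. ✗
d: p is T, ◇¬p is F. ✓
e: p is T, ◇¬p is T. ✓
f: p is F, ◇¬p is T. ✓
g: p is F, ◇¬p is T. ✓
h: p is F, ◇¬p is F. ✗
— 6 worlds.
For ◇(p → ¬q ∧ ¬p):
a: successors {b}; p → ¬q ∧ ¬p there: b:F. ✗
b: successors {c}; p → ¬q ∧ ¬p there: c:T. ✓
c: successors {d}; p → ¬q ∧ ¬p there: d:F. ✗
d: successors {e}; p → ¬q ∧ ¬p there: e:F. ✗
e: successors {f}; p → ¬q ∧ ¬p there: f:T. ✓
f: successors {g}; p → ¬q ∧ ¬p there: g:T. ✓
g: successors {f, h}; p → ¬q ∧ ¬p there: f:T, h:T. ✓
h: successors {a}; p → ¬q ∧ ¬p there: a:F. ✗
— 4 worlds.

6 and 4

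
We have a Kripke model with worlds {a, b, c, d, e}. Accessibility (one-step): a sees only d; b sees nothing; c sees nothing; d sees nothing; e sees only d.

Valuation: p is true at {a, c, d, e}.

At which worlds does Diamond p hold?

{a, e}

a: successors {d}; p there: d:T. ✓
b: no successors, so Diamond p fails. ✗
c: no successors, so Diamond p fails. ✗
d: no successors, so Diamond p fails. ✗
e: successors {d}; p there: d:T. ✓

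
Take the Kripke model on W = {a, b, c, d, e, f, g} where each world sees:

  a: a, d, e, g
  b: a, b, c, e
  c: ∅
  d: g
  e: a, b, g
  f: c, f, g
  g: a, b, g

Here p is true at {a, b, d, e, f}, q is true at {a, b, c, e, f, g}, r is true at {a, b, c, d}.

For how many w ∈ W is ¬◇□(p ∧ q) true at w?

5

a: ◇□(p ∧ q) is F. ✓
b: ◇□(p ∧ q) is T. ✗
c: ◇□(p ∧ q) is F. ✓
d: ◇□(p ∧ q) is F. ✓
e: ◇□(p ∧ q) is F. ✓
f: ◇□(p ∧ q) is T. ✗
g: ◇□(p ∧ q) is F. ✓
Satisfying worlds: {a, c, d, e, g}.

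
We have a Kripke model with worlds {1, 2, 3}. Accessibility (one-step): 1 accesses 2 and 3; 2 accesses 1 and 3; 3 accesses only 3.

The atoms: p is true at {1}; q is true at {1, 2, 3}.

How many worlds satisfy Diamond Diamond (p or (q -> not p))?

1: successors {2, 3}; Diamond (p or (q -> not p)) there: 2:T, 3:T. ✓
2: successors {1, 3}; Diamond (p or (q -> not p)) there: 1:T, 3:T. ✓
3: successors {3}; Diamond (p or (q -> not p)) there: 3:T. ✓
Satisfying worlds: {1, 2, 3}.

3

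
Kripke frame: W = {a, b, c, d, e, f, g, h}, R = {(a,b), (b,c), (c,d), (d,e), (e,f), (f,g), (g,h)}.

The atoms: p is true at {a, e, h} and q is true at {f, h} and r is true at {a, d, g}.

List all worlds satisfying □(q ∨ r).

a: successors {b}; q ∨ r there: b:F. ✗
b: successors {c}; q ∨ r there: c:F. ✗
c: successors {d}; q ∨ r there: d:T. ✓
d: successors {e}; q ∨ r there: e:F. ✗
e: successors {f}; q ∨ r there: f:T. ✓
f: successors {g}; q ∨ r there: g:T. ✓
g: successors {h}; q ∨ r there: h:T. ✓
h: no successors, so □(q ∨ r) holds vacuously. ✓

{c, e, f, g, h}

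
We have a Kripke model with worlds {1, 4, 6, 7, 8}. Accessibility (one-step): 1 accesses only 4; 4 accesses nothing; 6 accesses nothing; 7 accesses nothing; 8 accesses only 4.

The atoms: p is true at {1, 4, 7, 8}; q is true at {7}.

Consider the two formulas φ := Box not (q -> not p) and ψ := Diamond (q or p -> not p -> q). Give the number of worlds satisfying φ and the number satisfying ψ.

For Box not (q -> not p):
1: successors {4}; not (q -> not p) there: 4:F. ✗
4: no successors, so Box not (q -> not p) holds vacuously. ✓
6: no successors, so Box not (q -> not p) holds vacuously. ✓
7: no successors, so Box not (q -> not p) holds vacuously. ✓
8: successors {4}; not (q -> not p) there: 4:F. ✗
— 3 worlds.
For Diamond (q or p -> not p -> q):
1: successors {4}; q or p -> not p -> q there: 4:T. ✓
4: no successors, so Diamond (q or p -> not p -> q) fails. ✗
6: no successors, so Diamond (q or p -> not p -> q) fails. ✗
7: no successors, so Diamond (q or p -> not p -> q) fails. ✗
8: successors {4}; q or p -> not p -> q there: 4:T. ✓
— 2 worlds.

3 and 2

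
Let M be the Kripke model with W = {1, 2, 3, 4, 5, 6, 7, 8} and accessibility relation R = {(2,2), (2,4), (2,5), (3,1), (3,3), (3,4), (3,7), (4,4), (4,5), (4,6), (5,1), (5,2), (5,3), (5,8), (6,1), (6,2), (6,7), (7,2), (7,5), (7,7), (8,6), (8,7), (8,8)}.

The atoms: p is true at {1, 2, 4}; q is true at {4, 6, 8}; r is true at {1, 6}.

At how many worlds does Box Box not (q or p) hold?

1: no successors, so Box Box not (q or p) holds vacuously. ✓
2: successors {2, 4, 5}; Box not (q or p) there: 2:F, 4:F, 5:F. ✗
3: successors {1, 3, 4, 7}; Box not (q or p) there: 1:T, 3:F, 4:F, 7:F. ✗
4: successors {4, 5, 6}; Box not (q or p) there: 4:F, 5:F, 6:F. ✗
5: successors {1, 2, 3, 8}; Box not (q or p) there: 1:T, 2:F, 3:F, 8:F. ✗
6: successors {1, 2, 7}; Box not (q or p) there: 1:T, 2:F, 7:F. ✗
7: successors {2, 5, 7}; Box not (q or p) there: 2:F, 5:F, 7:F. ✗
8: successors {6, 7, 8}; Box not (q or p) there: 6:F, 7:F, 8:F. ✗
Satisfying worlds: {1}.

1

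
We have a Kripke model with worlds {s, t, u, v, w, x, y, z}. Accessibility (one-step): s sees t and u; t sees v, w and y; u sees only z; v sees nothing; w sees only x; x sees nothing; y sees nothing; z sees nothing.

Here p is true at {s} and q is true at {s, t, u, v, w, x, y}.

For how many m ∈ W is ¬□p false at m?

4

s: □p is F. ✓
t: □p is F. ✓
u: □p is F. ✓
v: □p is T. ✗
w: □p is F. ✓
x: □p is T. ✗
y: □p is T. ✗
z: □p is T. ✗
Satisfying worlds: {s, t, u, w}.
So ¬□p fails at the other 4 worlds.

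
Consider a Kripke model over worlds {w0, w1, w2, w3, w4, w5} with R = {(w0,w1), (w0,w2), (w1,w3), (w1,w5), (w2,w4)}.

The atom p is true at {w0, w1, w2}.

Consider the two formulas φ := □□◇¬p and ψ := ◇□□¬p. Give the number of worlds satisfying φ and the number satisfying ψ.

5 and 3

For □□◇¬p:
w0: successors {w1, w2}; □◇¬p there: w1:F, w2:F. ✗
w1: successors {w3, w5}; □◇¬p there: w3:T, w5:T. ✓
w2: successors {w4}; □◇¬p there: w4:T. ✓
w3: no successors, so □□◇¬p holds vacuously. ✓
w4: no successors, so □□◇¬p holds vacuously. ✓
w5: no successors, so □□◇¬p holds vacuously. ✓
— 5 worlds.
For ◇□□¬p:
w0: successors {w1, w2}; □□¬p there: w1:T, w2:T. ✓
w1: successors {w3, w5}; □□¬p there: w3:T, w5:T. ✓
w2: successors {w4}; □□¬p there: w4:T. ✓
w3: no successors, so ◇□□¬p fails. ✗
w4: no successors, so ◇□□¬p fails. ✗
w5: no successors, so ◇□□¬p fails. ✗
— 3 worlds.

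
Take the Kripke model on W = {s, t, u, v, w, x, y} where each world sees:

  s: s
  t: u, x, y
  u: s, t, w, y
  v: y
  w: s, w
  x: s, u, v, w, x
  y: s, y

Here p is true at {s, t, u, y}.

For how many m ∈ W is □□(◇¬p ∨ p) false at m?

2

s: successors {s}; □(◇¬p ∨ p) there: s:T. ✓
t: successors {u, x, y}; □(◇¬p ∨ p) there: u:T, x:F, y:T. ✗
u: successors {s, t, w, y}; □(◇¬p ∨ p) there: s:T, t:T, w:T, y:T. ✓
v: successors {y}; □(◇¬p ∨ p) there: y:T. ✓
w: successors {s, w}; □(◇¬p ∨ p) there: s:T, w:T. ✓
x: successors {s, u, v, w, x}; □(◇¬p ∨ p) there: s:T, u:T, v:T, w:T, x:F. ✗
y: successors {s, y}; □(◇¬p ∨ p) there: s:T, y:T. ✓
Satisfying worlds: {s, u, v, w, y}.
So □□(◇¬p ∨ p) fails at the other 2 worlds.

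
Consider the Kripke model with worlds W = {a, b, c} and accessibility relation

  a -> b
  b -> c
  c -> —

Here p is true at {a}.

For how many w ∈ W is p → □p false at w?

1

a: p is T, □p is F. ✗
b: p is F, □p is F. ✓
c: p is F, □p is T. ✓
Satisfying worlds: {b, c}.
So p → □p fails at the other 1 world.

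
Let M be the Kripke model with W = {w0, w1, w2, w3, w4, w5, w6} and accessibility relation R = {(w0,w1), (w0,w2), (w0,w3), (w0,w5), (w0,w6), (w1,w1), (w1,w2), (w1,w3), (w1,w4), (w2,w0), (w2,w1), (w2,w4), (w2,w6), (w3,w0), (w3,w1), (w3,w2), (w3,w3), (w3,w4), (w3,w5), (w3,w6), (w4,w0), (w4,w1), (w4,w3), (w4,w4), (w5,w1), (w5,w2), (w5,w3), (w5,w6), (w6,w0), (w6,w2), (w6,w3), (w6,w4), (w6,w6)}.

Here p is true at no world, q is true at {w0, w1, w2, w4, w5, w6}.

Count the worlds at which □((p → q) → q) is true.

w0: successors {w1, w2, w3, w5, w6}; (p → q) → q there: w1:T, w2:T, w3:F, w5:T, w6:T. ✗
w1: successors {w1, w2, w3, w4}; (p → q) → q there: w1:T, w2:T, w3:F, w4:T. ✗
w2: successors {w0, w1, w4, w6}; (p → q) → q there: w0:T, w1:T, w4:T, w6:T. ✓
w3: successors {w0, w1, w2, w3, w4, w5, w6}; (p → q) → q there: w0:T, w1:T, w2:T, w3:F, w4:T, w5:T, w6:T. ✗
w4: successors {w0, w1, w3, w4}; (p → q) → q there: w0:T, w1:T, w3:F, w4:T. ✗
w5: successors {w1, w2, w3, w6}; (p → q) → q there: w1:T, w2:T, w3:F, w6:T. ✗
w6: successors {w0, w2, w3, w4, w6}; (p → q) → q there: w0:T, w2:T, w3:F, w4:T, w6:T. ✗
Satisfying worlds: {w2}.

1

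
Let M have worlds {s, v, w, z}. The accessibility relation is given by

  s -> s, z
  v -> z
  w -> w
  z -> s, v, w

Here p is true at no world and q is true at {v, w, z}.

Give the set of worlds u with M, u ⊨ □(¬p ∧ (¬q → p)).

s: successors {s, z}; ¬p ∧ (¬q → p) there: s:F, z:T. ✗
v: successors {z}; ¬p ∧ (¬q → p) there: z:T. ✓
w: successors {w}; ¬p ∧ (¬q → p) there: w:T. ✓
z: successors {s, v, w}; ¬p ∧ (¬q → p) there: s:F, v:T, w:T. ✗

{v, w}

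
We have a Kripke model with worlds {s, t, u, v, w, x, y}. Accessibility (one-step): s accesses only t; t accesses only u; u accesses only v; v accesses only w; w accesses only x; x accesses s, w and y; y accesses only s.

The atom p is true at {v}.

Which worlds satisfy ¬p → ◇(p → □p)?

{s, t, v, w, x, y}

s: ¬p is T, ◇(p → □p) is T. ✓
t: ¬p is T, ◇(p → □p) is T. ✓
u: ¬p is T, ◇(p → □p) is F. ✗
v: ¬p is F, ◇(p → □p) is T. ✓
w: ¬p is T, ◇(p → □p) is T. ✓
x: ¬p is T, ◇(p → □p) is T. ✓
y: ¬p is T, ◇(p → □p) is T. ✓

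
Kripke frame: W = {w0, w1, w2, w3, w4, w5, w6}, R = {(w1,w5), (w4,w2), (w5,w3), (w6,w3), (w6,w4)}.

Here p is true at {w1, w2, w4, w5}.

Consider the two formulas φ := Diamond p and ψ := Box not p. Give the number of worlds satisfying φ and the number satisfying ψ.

For Diamond p:
w0: no successors, so Diamond p fails. ✗
w1: successors {w5}; p there: w5:T. ✓
w2: no successors, so Diamond p fails. ✗
w3: no successors, so Diamond p fails. ✗
w4: successors {w2}; p there: w2:T. ✓
w5: successors {w3}; p there: w3:F. ✗
w6: successors {w3, w4}; p there: w3:F, w4:T. ✓
— 3 worlds.
For Box not p:
w0: no successors, so Box not p holds vacuously. ✓
w1: successors {w5}; not p there: w5:F. ✗
w2: no successors, so Box not p holds vacuously. ✓
w3: no successors, so Box not p holds vacuously. ✓
w4: successors {w2}; not p there: w2:F. ✗
w5: successors {w3}; not p there: w3:T. ✓
w6: successors {w3, w4}; not p there: w3:T, w4:F. ✗
— 4 worlds.

3 and 4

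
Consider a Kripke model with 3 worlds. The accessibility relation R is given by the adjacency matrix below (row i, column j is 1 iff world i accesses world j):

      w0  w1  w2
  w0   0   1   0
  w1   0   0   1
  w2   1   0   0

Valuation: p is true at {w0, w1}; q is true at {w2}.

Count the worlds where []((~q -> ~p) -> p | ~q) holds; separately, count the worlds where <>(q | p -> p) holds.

For []((~q -> ~p) -> p | ~q):
w0: successors {w1}; (~q -> ~p) -> p | ~q there: w1:T. ✓
w1: successors {w2}; (~q -> ~p) -> p | ~q there: w2:F. ✗
w2: successors {w0}; (~q -> ~p) -> p | ~q there: w0:T. ✓
— 2 worlds.
For <>(q | p -> p):
w0: successors {w1}; q | p -> p there: w1:T. ✓
w1: successors {w2}; q | p -> p there: w2:F. ✗
w2: successors {w0}; q | p -> p there: w0:T. ✓
— 2 worlds.

2 and 2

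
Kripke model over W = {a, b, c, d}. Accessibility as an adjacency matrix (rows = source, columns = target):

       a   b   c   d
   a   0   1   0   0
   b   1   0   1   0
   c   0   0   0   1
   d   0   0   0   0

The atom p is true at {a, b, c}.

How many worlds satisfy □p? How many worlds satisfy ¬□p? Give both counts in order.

3 and 1

For □p:
a: successors {b}; p there: b:T. ✓
b: successors {a, c}; p there: a:T, c:T. ✓
c: successors {d}; p there: d:F. ✗
d: no successors, so □p holds vacuously. ✓
— 3 worlds.
For ¬□p:
a: □p is T. ✗
b: □p is T. ✗
c: □p is F. ✓
d: □p is T. ✗
— 1 world.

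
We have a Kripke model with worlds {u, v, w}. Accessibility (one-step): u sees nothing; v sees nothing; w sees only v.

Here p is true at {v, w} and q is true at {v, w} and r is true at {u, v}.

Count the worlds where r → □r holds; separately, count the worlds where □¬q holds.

3 and 2

For r → □r:
u: r is T, □r is T. ✓
v: r is T, □r is T. ✓
w: r is F, □r is T. ✓
— 3 worlds.
For □¬q:
u: no successors, so □¬q holds vacuously. ✓
v: no successors, so □¬q holds vacuously. ✓
w: successors {v}; ¬q there: v:F. ✗
— 2 worlds.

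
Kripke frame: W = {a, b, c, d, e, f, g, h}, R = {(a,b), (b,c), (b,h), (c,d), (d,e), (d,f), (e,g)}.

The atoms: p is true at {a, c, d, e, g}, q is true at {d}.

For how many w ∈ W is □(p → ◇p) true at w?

7

a: successors {b}; p → ◇p there: b:T. ✓
b: successors {c, h}; p → ◇p there: c:T, h:T. ✓
c: successors {d}; p → ◇p there: d:T. ✓
d: successors {e, f}; p → ◇p there: e:T, f:T. ✓
e: successors {g}; p → ◇p there: g:F. ✗
f: no successors, so □(p → ◇p) holds vacuously. ✓
g: no successors, so □(p → ◇p) holds vacuously. ✓
h: no successors, so □(p → ◇p) holds vacuously. ✓
Satisfying worlds: {a, b, c, d, f, g, h}.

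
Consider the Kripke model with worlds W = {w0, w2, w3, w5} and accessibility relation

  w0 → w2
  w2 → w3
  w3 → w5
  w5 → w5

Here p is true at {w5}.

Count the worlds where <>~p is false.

2

w0: successors {w2}; ~p there: w2:T. ✓
w2: successors {w3}; ~p there: w3:T. ✓
w3: successors {w5}; ~p there: w5:F. ✗
w5: successors {w5}; ~p there: w5:F. ✗
Satisfying worlds: {w0, w2}.
So <>~p fails at the other 2 worlds.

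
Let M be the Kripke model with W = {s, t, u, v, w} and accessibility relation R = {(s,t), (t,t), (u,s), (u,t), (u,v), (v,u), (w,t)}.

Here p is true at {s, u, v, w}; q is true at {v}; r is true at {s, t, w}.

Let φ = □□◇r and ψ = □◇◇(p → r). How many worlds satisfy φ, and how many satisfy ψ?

For □□◇r:
s: successors {t}; □◇r there: t:T. ✓
t: successors {t}; □◇r there: t:T. ✓
u: successors {s, t, v}; □◇r there: s:T, t:T, v:T. ✓
v: successors {u}; □◇r there: u:F. ✗
w: successors {t}; □◇r there: t:T. ✓
— 4 worlds.
For □◇◇(p → r):
s: successors {t}; ◇◇(p → r) there: t:T. ✓
t: successors {t}; ◇◇(p → r) there: t:T. ✓
u: successors {s, t, v}; ◇◇(p → r) there: s:T, t:T, v:T. ✓
v: successors {u}; ◇◇(p → r) there: u:T. ✓
w: successors {t}; ◇◇(p → r) there: t:T. ✓
— 5 worlds.

4 and 5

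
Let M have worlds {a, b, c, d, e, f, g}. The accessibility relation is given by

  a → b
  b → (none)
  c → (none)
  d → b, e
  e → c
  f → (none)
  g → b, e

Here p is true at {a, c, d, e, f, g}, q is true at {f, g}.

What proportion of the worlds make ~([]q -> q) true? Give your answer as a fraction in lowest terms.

2/7

a: []q -> q is T. ✗
b: []q -> q is F. ✓
c: []q -> q is F. ✓
d: []q -> q is T. ✗
e: []q -> q is T. ✗
f: []q -> q is T. ✗
g: []q -> q is T. ✗
That's 2 of 7 worlds, so 2/7.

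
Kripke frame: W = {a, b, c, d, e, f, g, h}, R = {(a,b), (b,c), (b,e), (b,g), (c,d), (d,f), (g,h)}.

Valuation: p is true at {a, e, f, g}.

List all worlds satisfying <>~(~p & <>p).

{b, d, g}

a: successors {b}; ~(~p & <>p) there: b:F. ✗
b: successors {c, e, g}; ~(~p & <>p) there: c:T, e:T, g:T. ✓
c: successors {d}; ~(~p & <>p) there: d:F. ✗
d: successors {f}; ~(~p & <>p) there: f:T. ✓
e: no successors, so <>~(~p & <>p) fails. ✗
f: no successors, so <>~(~p & <>p) fails. ✗
g: successors {h}; ~(~p & <>p) there: h:T. ✓
h: no successors, so <>~(~p & <>p) fails. ✗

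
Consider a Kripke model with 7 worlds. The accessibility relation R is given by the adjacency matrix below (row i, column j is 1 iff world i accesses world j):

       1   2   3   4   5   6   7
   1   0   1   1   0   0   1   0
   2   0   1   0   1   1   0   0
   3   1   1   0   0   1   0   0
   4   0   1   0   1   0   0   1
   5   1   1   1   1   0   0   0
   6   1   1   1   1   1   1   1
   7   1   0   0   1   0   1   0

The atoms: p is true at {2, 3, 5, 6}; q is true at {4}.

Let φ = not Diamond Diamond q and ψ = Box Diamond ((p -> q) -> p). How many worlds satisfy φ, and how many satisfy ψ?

0 and 7

For not Diamond Diamond q:
1: Diamond Diamond q is T. ✗
2: Diamond Diamond q is T. ✗
3: Diamond Diamond q is T. ✗
4: Diamond Diamond q is T. ✗
5: Diamond Diamond q is T. ✗
6: Diamond Diamond q is T. ✗
7: Diamond Diamond q is T. ✗
— 0 worlds.
For Box Diamond ((p -> q) -> p):
1: successors {2, 3, 6}; Diamond ((p -> q) -> p) there: 2:T, 3:T, 6:T. ✓
2: successors {2, 4, 5}; Diamond ((p -> q) -> p) there: 2:T, 4:T, 5:T. ✓
3: successors {1, 2, 5}; Diamond ((p -> q) -> p) there: 1:T, 2:T, 5:T. ✓
4: successors {2, 4, 7}; Diamond ((p -> q) -> p) there: 2:T, 4:T, 7:T. ✓
5: successors {1, 2, 3, 4}; Diamond ((p -> q) -> p) there: 1:T, 2:T, 3:T, 4:T. ✓
6: successors {1, 2, 3, 4, 5, 6, 7}; Diamond ((p -> q) -> p) there: 1:T, 2:T, 3:T, 4:T, 5:T, 6:T, 7:T. ✓
7: successors {1, 4, 6}; Diamond ((p -> q) -> p) there: 1:T, 4:T, 6:T. ✓
— 7 worlds.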